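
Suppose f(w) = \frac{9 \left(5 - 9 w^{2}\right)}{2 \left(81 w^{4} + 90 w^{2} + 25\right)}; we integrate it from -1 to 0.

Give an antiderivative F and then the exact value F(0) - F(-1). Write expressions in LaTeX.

Antiderivative: F(w) = \frac{3 w}{2 \left(3 w^{2} + \frac{5}{3}\right)}; value = \frac{9}{28}

f has the shape u'v + uv' for u = \frac{3 w}{2} and v = \frac{1}{3 w^{2} + \frac{5}{3}} — it is the derivative of the product u*v.
F(w) = \frac{3 w}{2 \left(3 w^{2} + \frac{5}{3}\right)} is an antiderivative of f.
Check: d/dw[\frac{3 w}{2 \left(3 w^{2} + \frac{5}{3}\right)}] = \frac{45 - 81 w^{2}}{162 w^{4} + 180 w^{2} + 50}, which equals f(w).
F(0) = 0; F(-1) = - \frac{9}{28}.
Integral = F(0) - F(-1) = \frac{9}{28}.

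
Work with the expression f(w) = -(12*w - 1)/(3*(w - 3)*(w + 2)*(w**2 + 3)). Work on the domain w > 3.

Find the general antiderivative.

F(w) = (-98*log(w - 3) - 120*log(w + 2) + 109*log(w**2 + 3) + 18*sqrt(3)*atan(sqrt(3)*w/3))/504 + C

Factor the denominator (3*(w - 3)*(w + 2)*(w**2 + 3)) and decompose: f = (109*w + 27)/(252*(w**2 + 3)) - 5/(21*(w + 2)) - 7/(36*(w - 3)); each piece integrates to a log, atan, or power term.
Check: d/dw[(-98*log(w - 3) - 120*log(w + 2) + 109*log(w**2 + 3) + 18*sqrt(3)*atan(sqrt(3)*w/3))/504] = (1 - 12*w)/(3*w**4 - 3*w**3 - 9*w**2 - 9*w - 54), which equals f(w).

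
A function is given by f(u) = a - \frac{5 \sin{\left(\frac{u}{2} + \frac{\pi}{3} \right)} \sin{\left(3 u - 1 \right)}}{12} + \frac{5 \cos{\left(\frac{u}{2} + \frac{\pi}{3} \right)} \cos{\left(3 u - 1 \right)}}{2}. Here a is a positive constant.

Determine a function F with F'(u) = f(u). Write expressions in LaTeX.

An antiderivative is F(u) = \frac{6 a u + 5 \sin{\left(3 u - 1 \right)} \cos{\left(\frac{u}{2} + \frac{\pi}{3} \right)}}{6}.

The integrand splits into summands that can be handled one at a time.
Check: d/du[\frac{6 a u + 5 \sin{\left(3 u - 1 \right)} \cos{\left(\frac{u}{2} + \frac{\pi}{3} \right)}}{6}] = a - \frac{5 \sin{\left(\frac{u}{2} + \frac{\pi}{3} \right)} \sin{\left(3 u - 1 \right)}}{12} + \frac{5 \cos{\left(\frac{u}{2} + \frac{\pi}{3} \right)} \cos{\left(3 u - 1 \right)}}{2} = f(u).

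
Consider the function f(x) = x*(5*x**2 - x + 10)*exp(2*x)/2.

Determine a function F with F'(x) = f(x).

Recognize the product-rule pattern: f = u'v + uv' with u = 5*x**3/4 - 17*x**2/8 + 37*x/8 - 37/16, v = exp(2*x), so integration by parts undoes it.
Check: d/dx[5*x**3*exp(2*x)/4 - 17*x**2*exp(2*x)/8 + 37*x*exp(2*x)/8 - 37*exp(2*x)/16] = 5*x**3*exp(2*x)/2 - x**2*exp(2*x)/2 + 5*x*exp(2*x), which equals f(x).

An antiderivative is F(x) = 5*x**3*exp(2*x)/4 - 17*x**2*exp(2*x)/8 + 37*x*exp(2*x)/8 - 37*exp(2*x)/16.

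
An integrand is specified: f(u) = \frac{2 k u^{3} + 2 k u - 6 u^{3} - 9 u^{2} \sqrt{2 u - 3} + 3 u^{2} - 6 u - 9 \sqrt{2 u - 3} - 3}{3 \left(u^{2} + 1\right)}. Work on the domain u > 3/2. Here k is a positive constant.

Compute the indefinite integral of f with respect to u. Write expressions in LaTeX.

Any candidate F(u) must reproduce f(u) exactly when differentiated.
Check: d/du[\frac{k u^{2} - 3 u^{2} - 6 u \sqrt{2 u - 3} + 3 u + 9 \sqrt{2 u - 3} - 6 \operatorname{atan}{\left(u \right)}}{3}] = \frac{2 k u^{3} \sqrt{2 u - 3} + 2 k u \sqrt{2 u - 3} - 6 u^{3} \sqrt{2 u - 3} - 18 u^{3} + 3 u^{2} \sqrt{2 u - 3} + 27 u^{2} - 6 u \sqrt{2 u - 3} - 18 u - 3 \sqrt{2 u - 3} + 27}{3 u^{2} \sqrt{2 u - 3} + 3 \sqrt{2 u - 3}}, which equals f(u).

F(u) = \frac{k u^{2} - 3 u^{2} - 6 u \sqrt{2 u - 3} + 3 u + 9 \sqrt{2 u - 3} - 6 \operatorname{atan}{\left(u \right)}}{3} + C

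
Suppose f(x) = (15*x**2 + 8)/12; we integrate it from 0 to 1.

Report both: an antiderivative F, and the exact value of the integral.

Antiderivative: F(x) = 5*x**3/12 + 2*x/3; value = 13/12

Any candidate F(x) must reproduce f(x) exactly when differentiated.
F(x) = 5*x**3/12 + 2*x/3 is an antiderivative of f.
Check: d/dx[5*x**3/12 + 2*x/3] = 5*x**2/4 + 2/3, which equals f(x).
F(1) = 13/12; F(0) = 0.
Integral = F(1) - F(0) = 13/12.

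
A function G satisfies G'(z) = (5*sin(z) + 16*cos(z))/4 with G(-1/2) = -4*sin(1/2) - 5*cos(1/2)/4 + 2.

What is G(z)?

G(z) = 4*sin(z) - 5*cos(z)/4 + 2

A candidate passes only if d/dz[G] lands on the given G'(z) exactly.
A general antiderivative is 4*sin(z) - 5*cos(z)/4 + C.
The condition gives C = -4*sin(1/2) - 5*cos(1/2)/4 + 2 - (-4*sin(1/2) - 5*cos(1/2)/4) = 2.
So G(z) = 4*sin(z) - 5*cos(z)/4 + 2.
Check: d/dz[4*sin(z) - 5*cos(z)/4 + 2] = 5*sin(z)/4 + 4*cos(z), which equals G'(z).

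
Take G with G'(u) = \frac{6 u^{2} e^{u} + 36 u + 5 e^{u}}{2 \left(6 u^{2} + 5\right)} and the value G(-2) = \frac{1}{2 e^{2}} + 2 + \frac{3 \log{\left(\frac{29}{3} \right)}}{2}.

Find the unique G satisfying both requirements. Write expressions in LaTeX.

Whatever form G(u) takes, its d/du must return the stated G'(u).
A general antiderivative is \frac{e^{u}}{2} + \frac{3 \log{\left(2 u^{2} + \frac{5}{3} \right)}}{2} + C.
The condition gives C = \frac{1}{2 e^{2}} + 2 + \frac{3 \log{\left(\frac{29}{3} \right)}}{2} - (\frac{1}{2 e^{2}} + \frac{3 \log{\left(\frac{29}{3} \right)}}{2}) = 2.
So G(u) = \frac{e^{u} + 3 \log{\left(2 u^{2} + \frac{5}{3} \right)} + 4}{2}.
Check: d/du[\frac{e^{u} + 3 \log{\left(2 u^{2} + \frac{5}{3} \right)} + 4}{2}] = \frac{6 u^{2} e^{u} + 36 u + 5 e^{u}}{12 u^{2} + 10}, which equals G'(u).

G(u) = \frac{e^{u} + 3 \log{\left(2 u^{2} + \frac{5}{3} \right)} + 4}{2}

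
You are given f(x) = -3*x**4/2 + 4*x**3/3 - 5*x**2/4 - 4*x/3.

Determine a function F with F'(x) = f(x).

Integrate term by term and add the pieces.
Check: d/dx[-3*x**5/10 + x**4/3 - 5*x**3/12 - 2*x**2/3] = -3*x**4/2 + 4*x**3/3 - 5*x**2/4 - 4*x/3 = f(x).

An antiderivative is F(x) = -3*x**5/10 + x**4/3 - 5*x**3/12 - 2*x**2/3.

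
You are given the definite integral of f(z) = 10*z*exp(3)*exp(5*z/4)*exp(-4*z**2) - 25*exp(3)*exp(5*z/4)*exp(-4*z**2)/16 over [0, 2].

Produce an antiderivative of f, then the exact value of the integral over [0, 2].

The substitution u = -4*z**2 + 5*z/4 + 3 works: f is exactly (dF/du)*(du/dz) for that inner function.
F(z) = -5*exp(-4*z**2 + 5*z/4 + 3)/4 is an antiderivative of f.
Check: d/dz[-5*exp(-4*z**2 + 5*z/4 + 3)/4] = 10*z*exp(3)*exp(5*z/4)*exp(-4*z**2) - 25*exp(3)*exp(5*z/4)*exp(-4*z**2)/16 = f(z).
F(2) = -5*exp(-21/2)/4; F(0) = -5*exp(3)/4.
Integral = F(2) - F(0) = -5*exp(-21/2)/4 + 5*exp(3)/4.

Antiderivative: F(z) = -5*exp(-4*z**2 + 5*z/4 + 3)/4; value = -5*exp(-21/2)/4 + 5*exp(3)/4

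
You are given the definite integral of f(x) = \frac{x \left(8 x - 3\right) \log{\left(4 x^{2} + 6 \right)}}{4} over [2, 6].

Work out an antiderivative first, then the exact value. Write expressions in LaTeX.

Antiderivative: F(x) = \frac{2 x^{3} \log{\left(2 x^{2} + 3 \right)}}{3} - \frac{4 x^{3}}{9} + \frac{2 x^{3} \log{\left(2 \right)}}{3} - \frac{3 x^{2} \log{\left(2 x^{2} + 3 \right)}}{8} - \frac{3 x^{2} \log{\left(2 \right)}}{8} + \frac{3 x^{2}}{8} + 2 x - \frac{9 \log{\left(x^{2} + \frac{3}{2} \right)}}{16} - \sqrt{6} \operatorname{atan}{\left(\frac{\sqrt{6} x}{3} \right)}; value = - \frac{652}{9} - \frac{23 \log{\left(22 \right)}}{6} - \sqrt{6} \operatorname{atan}{\left(2 \sqrt{6} \right)} - \frac{9 \log{\left(\frac{75}{2} \right)}}{16} + \frac{9 \log{\left(\frac{11}{2} \right)}}{16} + \sqrt{6} \operatorname{atan}{\left(\frac{2 \sqrt{6}}{3} \right)} + \frac{261 \log{\left(150 \right)}}{2}

For F(x) to be correct the identity F'(x) - f(x) = 0 must hold.
F(x) = \frac{2 x^{3} \log{\left(2 x^{2} + 3 \right)}}{3} - \frac{4 x^{3}}{9} + \frac{2 x^{3} \log{\left(2 \right)}}{3} - \frac{3 x^{2} \log{\left(2 x^{2} + 3 \right)}}{8} - \frac{3 x^{2} \log{\left(2 \right)}}{8} + \frac{3 x^{2}}{8} + 2 x - \frac{9 \log{\left(x^{2} + \frac{3}{2} \right)}}{16} - \sqrt{6} \operatorname{atan}{\left(\frac{\sqrt{6} x}{3} \right)} is an antiderivative of f.
Check: d/dx[\frac{2 x^{3} \log{\left(2 x^{2} + 3 \right)}}{3} - \frac{4 x^{3}}{9} + \frac{2 x^{3} \log{\left(2 \right)}}{3} - \frac{3 x^{2} \log{\left(2 x^{2} + 3 \right)}}{8} - \frac{3 x^{2} \log{\left(2 \right)}}{8} + \frac{3 x^{2}}{8} + 2 x - \frac{9 \log{\left(x^{2} + \frac{3}{2} \right)}}{16} - \sqrt{6} \operatorname{atan}{\left(\frac{\sqrt{6} x}{3} \right)}] = 2 x^{2} \log{\left(2 x^{2} + 3 \right)} + 2 x^{2} \log{\left(2 \right)} - \frac{3 x \log{\left(2 x^{2} + 3 \right)}}{4} - \frac{3 x \log{\left(2 \right)}}{4}, which equals f(x).
F(6) = - \frac{141}{2} - \sqrt{6} \operatorname{atan}{\left(2 \sqrt{6} \right)} - \frac{9 \log{\left(\frac{75}{2} \right)}}{16} + \frac{261 \log{\left(2 \right)}}{2} + \frac{261 \log{\left(75 \right)}}{2}; F(2) = - \sqrt{6} \operatorname{atan}{\left(\frac{2 \sqrt{6}}{3} \right)} - \frac{9 \log{\left(\frac{11}{2} \right)}}{16} + \frac{35}{18} + \frac{23 \log{\left(2 \right)}}{6} + \frac{23 \log{\left(11 \right)}}{6}.
Integral = F(6) - F(2) = - \frac{652}{9} - \frac{23 \log{\left(22 \right)}}{6} - \sqrt{6} \operatorname{atan}{\left(2 \sqrt{6} \right)} - \frac{9 \log{\left(\frac{75}{2} \right)}}{16} + \frac{9 \log{\left(\frac{11}{2} \right)}}{16} + \sqrt{6} \operatorname{atan}{\left(\frac{2 \sqrt{6}}{3} \right)} + \frac{261 \log{\left(150 \right)}}{2}.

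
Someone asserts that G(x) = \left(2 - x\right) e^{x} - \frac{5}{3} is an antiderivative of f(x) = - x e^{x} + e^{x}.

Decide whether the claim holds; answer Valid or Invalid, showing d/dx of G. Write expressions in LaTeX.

d/dx[G] = - x e^{x} + e^{x}
This equals f(x) exactly, so the claim holds.

Valid: G'(x) = f(x).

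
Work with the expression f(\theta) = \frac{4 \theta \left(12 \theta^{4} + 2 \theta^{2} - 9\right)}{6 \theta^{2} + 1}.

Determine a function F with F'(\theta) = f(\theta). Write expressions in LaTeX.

Since d/d\theta undoes antidifferentiation here, F'(\theta) = f(\theta) is required of F(\theta).
Check: d/d\theta[2 \theta^{4} - 3 \log{\left(2 \theta^{2} + \frac{1}{3} \right)}] = \frac{48 \theta^{5} + 8 \theta^{3} - 36 \theta}{6 \theta^{2} + 1}, which equals f(\theta).

An antiderivative is F(\theta) = 2 \theta^{4} - 3 \log{\left(2 \theta^{2} + \frac{1}{3} \right)}.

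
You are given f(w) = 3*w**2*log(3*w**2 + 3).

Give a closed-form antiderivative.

Check any antiderivative F(w) by computing F'(w) and comparing it with f(w).
Check: d/dw[(3*w**3*log(3*w**2 + 3) - 2*w**3 + 6*w - 6*atan(w))/3] = 3*w**2*log(w**2 + 1) + 3*w**2*log(3), which equals f(w).

An antiderivative is F(w) = (3*w**3*log(3*w**2 + 3) - 2*w**3 + 6*w - 6*atan(w))/3.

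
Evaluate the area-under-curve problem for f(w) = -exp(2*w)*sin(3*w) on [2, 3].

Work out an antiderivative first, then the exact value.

A first test for any F(w): its w-derivative must equal f(w) identically.
F(w) = (-2*sin(3*w) + 3*cos(3*w))*exp(2*w)/13 is an antiderivative of f.
Check: d/dw[(-2*sin(3*w) + 3*cos(3*w))*exp(2*w)/13] = -exp(2*w)*sin(3*w) = f(w).
F(3) = 3*exp(6)*cos(9)/13 - 2*exp(6)*sin(9)/13; F(2) = -2*exp(4)*sin(6)/13 + 3*exp(4)*cos(6)/13.
Integral = F(3) - F(2) = 3*exp(6)*cos(9)/13 - 2*exp(6)*sin(9)/13 - 3*exp(4)*cos(6)/13 + 2*exp(4)*sin(6)/13.

Antiderivative: F(w) = (-2*sin(3*w) + 3*cos(3*w))*exp(2*w)/13; value = 3*exp(6)*cos(9)/13 - 2*exp(6)*sin(9)/13 - 3*exp(4)*cos(6)/13 + 2*exp(4)*sin(6)/13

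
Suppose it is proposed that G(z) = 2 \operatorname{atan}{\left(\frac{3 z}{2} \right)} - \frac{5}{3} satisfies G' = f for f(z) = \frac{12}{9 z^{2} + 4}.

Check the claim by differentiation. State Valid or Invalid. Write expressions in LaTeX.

d/dz[G] = \frac{12}{9 z^{2} + 4}
This equals f(z) exactly, so the claim holds.

Valid. The derivative of G reproduces f.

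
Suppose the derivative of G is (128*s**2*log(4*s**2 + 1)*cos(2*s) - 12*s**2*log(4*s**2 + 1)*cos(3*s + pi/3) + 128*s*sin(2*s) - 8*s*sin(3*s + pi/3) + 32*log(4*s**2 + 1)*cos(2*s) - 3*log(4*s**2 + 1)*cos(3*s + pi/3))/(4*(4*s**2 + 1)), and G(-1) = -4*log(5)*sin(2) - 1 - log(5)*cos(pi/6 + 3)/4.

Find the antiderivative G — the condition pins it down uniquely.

G(s) = 4*log(4*s**2 + 1)*sin(2*s) - log(4*s**2 + 1)*sin(3*s + pi/3)/4 - 1

G'(s) has the shape u'v + uv' for u = 4*sin(2*s) - sin(3*s + pi/3)/4 and v = log(4*s**2 + 1) — it is the derivative of the product u*v.
A general antiderivative is -(-4*sin(2*s) + sin(3*s + pi/3)/4)*log(4*s**2 + 1) + C.
The condition gives C = -4*log(5)*sin(2) - 1 - log(5)*cos(pi/6 + 3)/4 - (-4*log(5)*sin(2) - log(5)*cos(pi/6 + 3)/4) = -1.
So G(s) = 4*log(4*s**2 + 1)*sin(2*s) - log(4*s**2 + 1)*sin(3*s + pi/3)/4 - 1.
Check: d/ds[4*log(4*s**2 + 1)*sin(2*s) - log(4*s**2 + 1)*sin(3*s + pi/3)/4 - 1] = (128*s**2*log(4*s**2 + 1)*cos(2*s) - 12*s**2*log(4*s**2 + 1)*cos(3*s + pi/3) + 128*s*sin(2*s) - 8*s*sin(3*s + pi/3) + 32*log(4*s**2 + 1)*cos(2*s) - 3*log(4*s**2 + 1)*cos(3*s + pi/3))/(16*s**2 + 4), which equals G'(s).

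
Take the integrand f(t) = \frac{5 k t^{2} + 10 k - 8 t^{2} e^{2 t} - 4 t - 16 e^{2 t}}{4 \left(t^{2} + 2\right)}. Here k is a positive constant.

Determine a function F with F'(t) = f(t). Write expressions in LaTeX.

Whatever form F(t) takes, F'(t) = f(t) is non-negotiable.
Check: d/dt[\frac{5 k t - 4 e^{2 t} - 2 \log{\left(\frac{3 t^{2}}{2} + 3 \right)}}{4}] = \frac{5 k t^{2} + 10 k - 8 t^{2} e^{2 t} - 4 t - 16 e^{2 t}}{4 t^{2} + 8}, which equals f(t).

An antiderivative is F(t) = \frac{5 k t - 4 e^{2 t} - 2 \log{\left(\frac{3 t^{2}}{2} + 3 \right)}}{4}.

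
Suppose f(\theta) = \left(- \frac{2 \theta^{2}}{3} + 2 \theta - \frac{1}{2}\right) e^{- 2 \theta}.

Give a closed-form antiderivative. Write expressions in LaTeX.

An antiderivative is F(\theta) = \frac{\left(4 \theta^{2} - 8 \theta - 1\right) e^{- 2 \theta}}{12}.

Recognize the product-rule pattern: f = u'v + uv' with u = \frac{\theta^{2}}{3} - \frac{2 \theta}{3} - \frac{1}{12}, v = e^{- 2 \theta}, so integration by parts undoes it.
Check: d/d\theta[\frac{\left(4 \theta^{2} - 8 \theta - 1\right) e^{- 2 \theta}}{12}] = \frac{\left(- 4 \theta^{2} + 12 \theta - 3\right) e^{- 2 \theta}}{6}, which equals f(\theta).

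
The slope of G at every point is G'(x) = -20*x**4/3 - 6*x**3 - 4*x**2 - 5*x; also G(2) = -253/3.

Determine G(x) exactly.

The integrand splits into summands that can be handled one at a time.
A general antiderivative is -4*x**5/3 - 3*x**4/2 - 4*x**3/3 - 5*x**2/2 + 2 + C.
The condition gives C = -253/3 - (-256/3) = 1.
So G(x) = -4*x**5/3 - 3*x**4/2 - 4*x**3/3 - 5*x**2/2 + 3.
Check: d/dx[-4*x**5/3 - 3*x**4/2 - 4*x**3/3 - 5*x**2/2 + 3] = -20*x**4/3 - 6*x**3 - 4*x**2 - 5*x = G'(x).

G(x) = -4*x**5/3 - 3*x**4/2 - 4*x**3/3 - 5*x**2/2 + 3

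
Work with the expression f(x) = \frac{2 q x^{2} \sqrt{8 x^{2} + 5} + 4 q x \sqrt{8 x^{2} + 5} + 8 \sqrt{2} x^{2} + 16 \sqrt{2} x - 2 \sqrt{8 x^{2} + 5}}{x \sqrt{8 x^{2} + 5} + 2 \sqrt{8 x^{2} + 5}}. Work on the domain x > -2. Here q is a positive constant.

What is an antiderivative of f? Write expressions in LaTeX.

An antiderivative F(x) passes only if d/dx[F] lands on f(x) exactly.
Check: d/dx[\frac{\sqrt{2} \left(\sqrt{2} q x^{2} + 2 \sqrt{8 x^{2} + 5} - 2 \sqrt{2} \log{\left(x + 2 \right)} - 2 \sqrt{2} \log{\left(3 \right)}\right)}{2}] = \frac{2 q x^{2} \sqrt{8 x^{2} + 5} + 4 q x \sqrt{8 x^{2} + 5} + 8 \sqrt{2} x^{2} + 16 \sqrt{2} x - 2 \sqrt{8 x^{2} + 5}}{x \sqrt{8 x^{2} + 5} + 2 \sqrt{8 x^{2} + 5}} = f(x).

An antiderivative is F(x) = \frac{\sqrt{2} \left(\sqrt{2} q x^{2} + 2 \sqrt{8 x^{2} + 5} - 2 \sqrt{2} \log{\left(x + 2 \right)} - 2 \sqrt{2} \log{\left(3 \right)}\right)}{2}.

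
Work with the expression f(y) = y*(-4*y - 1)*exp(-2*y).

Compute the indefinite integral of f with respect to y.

Recognize the product-rule pattern: f = u'v + uv' with u = 2*y**2 + 5*y/2 + 5/4, v = exp(-2*y), so integration by parts undoes it.
Check: d/dy[(8*y**2 + 10*y + 5)*exp(-2*y)/4] = (-4*y**2 - y)*exp(-2*y), which equals f(y).

F(y) = (8*y**2 + 10*y + 5)*exp(-2*y)/4 + C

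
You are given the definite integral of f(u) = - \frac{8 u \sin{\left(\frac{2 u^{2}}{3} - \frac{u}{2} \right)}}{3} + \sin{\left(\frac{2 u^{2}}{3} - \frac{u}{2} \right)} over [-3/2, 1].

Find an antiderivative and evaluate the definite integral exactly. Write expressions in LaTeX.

Antiderivative: F(u) = 2 \cos{\left(\frac{2 u^{2}}{3} - \frac{u}{2} \right)}; value = - 2 \cos{\left(\frac{9}{4} \right)} + 2 \cos{\left(\frac{1}{6} \right)}

The substitution w = \frac{2 u^{2}}{3} - \frac{u}{2} works: f is exactly (dF/dw)*(dw/du) for that inner function.
F(u) = 2 \cos{\left(\frac{2 u^{2}}{3} - \frac{u}{2} \right)} is an antiderivative of f.
Check: d/du[2 \cos{\left(\frac{2 u^{2}}{3} - \frac{u}{2} \right)}] = - \frac{8 u \sin{\left(\frac{2 u^{2}}{3} - \frac{u}{2} \right)}}{3} + \sin{\left(\frac{2 u^{2}}{3} - \frac{u}{2} \right)} = f(u).
F(1) = 2 \cos{\left(\frac{1}{6} \right)}; F(-3/2) = 2 \cos{\left(\frac{9}{4} \right)}.
Integral = F(1) - F(-3/2) = - 2 \cos{\left(\frac{9}{4} \right)} + 2 \cos{\left(\frac{1}{6} \right)}.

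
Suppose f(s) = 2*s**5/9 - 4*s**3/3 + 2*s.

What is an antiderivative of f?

An antiderivative is F(s) = s**6/27 - s**4/3 + s**2.

f matches the chain-rule pattern g'(h)*h' with inner function h(s) = 1 - s**2/3; substituting u = h(s) collapses the integral.
Check: d/ds[s**6/27 - s**4/3 + s**2] = 2*s**5/9 - 4*s**3/3 + 2*s = f(s).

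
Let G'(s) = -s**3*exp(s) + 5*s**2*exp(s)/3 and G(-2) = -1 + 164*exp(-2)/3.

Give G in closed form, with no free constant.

G(s) = ((-3*s**3 + 14*s**2 - 28*s + 28)*exp(s) - 3)/3

G'(s) has the shape u'v + uv' for u = -s**3 + 14*s**2/3 - 28*s/3 + 28/3 and v = exp(s) — it is the derivative of the product u*v.
A general antiderivative is (-3*s**3 + 14*s**2 - 28*s + 28)*exp(s)/3 + C.
The condition gives C = -1 + 164*exp(-2)/3 - (164*exp(-2)/3) = -1.
So G(s) = ((-3*s**3 + 14*s**2 - 28*s + 28)*exp(s) - 3)/3.
Check: d/ds[((-3*s**3 + 14*s**2 - 28*s + 28)*exp(s) - 3)/3] = -s**3*exp(s) + 5*s**2*exp(s)/3 = G'(s).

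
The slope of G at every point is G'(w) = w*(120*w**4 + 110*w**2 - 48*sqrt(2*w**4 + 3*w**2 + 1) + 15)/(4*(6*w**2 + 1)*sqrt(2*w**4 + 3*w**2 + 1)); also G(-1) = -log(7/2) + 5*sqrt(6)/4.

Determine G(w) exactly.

G(w) = 5*sqrt(2*w**4 + 3*w**2 + 1)/4 - log(3*w**2 + 1/2)

Any candidate G(w) must reproduce the stated G'(w) exactly.
A general antiderivative is 5*sqrt(2*w**4 + 3*w**2 + 1)/4 - log(3*w**2 + 1/2) + C.
The condition gives C = -log(7/2) + 5*sqrt(6)/4 - (-log(7/2) + 5*sqrt(6)/4) = 0.
So G(w) = 5*sqrt(2*w**4 + 3*w**2 + 1)/4 - log(3*w**2 + 1/2).
Check: d/dw[5*sqrt(2*w**4 + 3*w**2 + 1)/4 - log(3*w**2 + 1/2)] = (120*w**5 + 110*w**3 - 48*w*sqrt(2*w**4 + 3*w**2 + 1) + 15*w)/(24*w**2*sqrt(2*w**4 + 3*w**2 + 1) + 4*sqrt(2*w**4 + 3*w**2 + 1)), which equals G'(w).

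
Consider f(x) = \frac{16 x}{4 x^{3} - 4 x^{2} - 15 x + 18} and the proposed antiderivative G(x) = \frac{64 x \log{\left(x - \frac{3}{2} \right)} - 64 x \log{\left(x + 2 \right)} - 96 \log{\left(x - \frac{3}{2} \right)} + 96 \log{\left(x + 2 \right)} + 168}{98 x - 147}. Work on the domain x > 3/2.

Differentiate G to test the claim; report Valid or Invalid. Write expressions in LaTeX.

d/dx[G] = \frac{16 x - 192}{28 x^{3} - 28 x^{2} - 105 x + 126}
d/dx[G] - f(x) = - \frac{96}{28 x^{2} - 84 x + 63} != 0.

Invalid: d/dx[G] - f = - \frac{96}{28 x^{2} - 84 x + 63}, which is not 0.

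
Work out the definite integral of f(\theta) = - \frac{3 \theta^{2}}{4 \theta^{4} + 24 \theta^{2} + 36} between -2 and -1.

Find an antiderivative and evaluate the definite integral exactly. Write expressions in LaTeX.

Antiderivative: F(\theta) = \frac{3 \theta}{8 \theta^{2} + 24} - \frac{\sqrt{3} \operatorname{atan}{\left(\frac{\sqrt{3} \theta}{3} \right)}}{8}; value = - \frac{\sqrt{3} \operatorname{atan}{\left(\frac{2 \sqrt{3}}{3} \right)}}{8} + \frac{3}{224} + \frac{\sqrt{3} \pi}{48}

An antiderivative F(\theta) passes only if d/d\theta[F] lands on f(\theta) exactly.
F(\theta) = \frac{3 \theta}{8 \theta^{2} + 24} - \frac{\sqrt{3} \operatorname{atan}{\left(\frac{\sqrt{3} \theta}{3} \right)}}{8} is an antiderivative of f.
Check: d/d\theta[\frac{3 \theta}{8 \theta^{2} + 24} - \frac{\sqrt{3} \operatorname{atan}{\left(\frac{\sqrt{3} \theta}{3} \right)}}{8}] = - \frac{3 \theta^{2}}{4 \theta^{4} + 24 \theta^{2} + 36} = f(\theta).
F(-1) = - \frac{3}{32} + \frac{\sqrt{3} \pi}{48}; F(-2) = - \frac{3}{28} + \frac{\sqrt{3} \operatorname{atan}{\left(\frac{2 \sqrt{3}}{3} \right)}}{8}.
Integral = F(-1) - F(-2) = - \frac{\sqrt{3} \operatorname{atan}{\left(\frac{2 \sqrt{3}}{3} \right)}}{8} + \frac{3}{224} + \frac{\sqrt{3} \pi}{48}.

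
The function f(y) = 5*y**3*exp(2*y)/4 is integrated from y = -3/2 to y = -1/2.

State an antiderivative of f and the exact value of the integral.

Antiderivative: F(y) = 5*y**3*exp(2*y)/8 - 15*y**2*exp(2*y)/16 + 15*y*exp(2*y)/16 - 15*exp(2*y)/32; value = -5*exp(-1)/4 + 195*exp(-3)/32

f has the shape u'v + uv' for u = 5*y**3/8 - 15*y**2/16 + 15*y/16 - 15/32 and v = exp(2*y) — it is the derivative of the product u*v.
F(y) = 5*y**3*exp(2*y)/8 - 15*y**2*exp(2*y)/16 + 15*y*exp(2*y)/16 - 15*exp(2*y)/32 is an antiderivative of f.
Check: d/dy[5*y**3*exp(2*y)/8 - 15*y**2*exp(2*y)/16 + 15*y*exp(2*y)/16 - 15*exp(2*y)/32] = 5*y**3*exp(2*y)/4 = f(y).
F(-1/2) = -5*exp(-1)/4; F(-3/2) = -195*exp(-3)/32.
Integral = F(-1/2) - F(-3/2) = -5*exp(-1)/4 + 195*exp(-3)/32.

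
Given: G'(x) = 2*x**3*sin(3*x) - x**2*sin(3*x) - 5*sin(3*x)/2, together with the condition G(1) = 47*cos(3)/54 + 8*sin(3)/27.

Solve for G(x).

The integrand splits into summands that can be handled one at a time.
A general antiderivative is -2*x**3*cos(3*x)/3 + 2*x**2*sin(3*x)/3 + x**2*cos(3*x)/3 - 2*x*sin(3*x)/9 + 4*x*cos(3*x)/9 - 4*sin(3*x)/27 + 41*cos(3*x)/54 + C.
The condition gives C = 47*cos(3)/54 + 8*sin(3)/27 - (47*cos(3)/54 + 8*sin(3)/27) = 0.
So G(x) = -(36*x**3*cos(3*x) - 36*x**2*sin(3*x) - 18*x**2*cos(3*x) + 12*x*sin(3*x) - 24*x*cos(3*x) + 8*sin(3*x) - 41*cos(3*x))/54.
Check: d/dx[-(36*x**3*cos(3*x) - 36*x**2*sin(3*x) - 18*x**2*cos(3*x) + 12*x*sin(3*x) - 24*x*cos(3*x) + 8*sin(3*x) - 41*cos(3*x))/54] = 2*x**3*sin(3*x) - x**2*sin(3*x) - 5*sin(3*x)/2 = G'(x).

G(x) = -(36*x**3*cos(3*x) - 36*x**2*sin(3*x) - 18*x**2*cos(3*x) + 12*x*sin(3*x) - 24*x*cos(3*x) + 8*sin(3*x) - 41*cos(3*x))/54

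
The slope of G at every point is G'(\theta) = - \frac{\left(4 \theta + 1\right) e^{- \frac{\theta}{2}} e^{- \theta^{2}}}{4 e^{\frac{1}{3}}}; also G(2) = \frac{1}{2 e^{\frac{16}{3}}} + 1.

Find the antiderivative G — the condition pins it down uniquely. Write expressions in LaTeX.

G(\theta) = \frac{\left(2 e^{\frac{1}{3}} e^{\frac{\theta}{2}} e^{\theta^{2}} + 1\right) e^{- \frac{\theta}{2}} e^{- \theta^{2}}}{2 e^{\frac{1}{3}}}

The substitution u = - \theta^{2} - \frac{\theta}{2} - \frac{1}{3} works: G'(\theta) is exactly (dG/du)*(du/d\theta) for that inner function.
A general antiderivative is \frac{e^{- \theta^{2} - \frac{\theta}{2} - \frac{1}{3}}}{2} + C.
The condition gives C = \frac{1}{2 e^{\frac{16}{3}}} + 1 - (\frac{1}{2 e^{\frac{16}{3}}}) = 1.
So G(\theta) = \frac{\left(2 e^{\frac{1}{3}} e^{\frac{\theta}{2}} e^{\theta^{2}} + 1\right) e^{- \frac{\theta}{2}} e^{- \theta^{2}}}{2 e^{\frac{1}{3}}}.
Check: d/d\theta[\frac{\left(2 e^{\frac{1}{3}} e^{\frac{\theta}{2}} e^{\theta^{2}} + 1\right) e^{- \frac{\theta}{2}} e^{- \theta^{2}}}{2 e^{\frac{1}{3}}}] = \frac{\left(- 4 \theta - 1\right) e^{- \frac{\theta}{2}} e^{- \theta^{2}}}{4 e^{\frac{1}{3}}}, which equals G'(\theta).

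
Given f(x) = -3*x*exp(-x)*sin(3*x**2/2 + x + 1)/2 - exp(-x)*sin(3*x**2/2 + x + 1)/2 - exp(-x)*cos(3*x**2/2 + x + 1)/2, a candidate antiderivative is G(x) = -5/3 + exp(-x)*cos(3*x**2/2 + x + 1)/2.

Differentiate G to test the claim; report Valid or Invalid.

Valid: G'(x) = f(x).

d/dx[G] = (-3*x*sin(3*x**2/2 + x + 1) - sin(3*x**2/2 + x + 1) - cos(3*x**2/2 + x + 1))*exp(-x)/2
This equals f(x) exactly, so the claim holds.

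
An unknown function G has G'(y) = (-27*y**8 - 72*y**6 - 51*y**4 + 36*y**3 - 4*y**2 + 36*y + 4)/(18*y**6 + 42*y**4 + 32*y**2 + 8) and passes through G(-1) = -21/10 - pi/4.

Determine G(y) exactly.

G(y) = -y**3/2 - y/2 + atan(y) - 5/2 - 3/(3*y**2 + 2)

A candidate passes only if d/dy[G] lands on the given G'(y) exactly.
A general antiderivative is -y**3/2 - y/2 + atan(y) - 5/2 - 3/(3*y**2 + 2) + C.
The condition gives C = -21/10 - pi/4 - (-21/10 - pi/4) = 0.
So G(y) = -y**3/2 - y/2 + atan(y) - 5/2 - 3/(3*y**2 + 2).
Check: d/dy[-y**3/2 - y/2 + atan(y) - 5/2 - 3/(3*y**2 + 2)] = (-27*y**8 - 72*y**6 - 51*y**4 + 36*y**3 - 4*y**2 + 36*y + 4)/(18*y**6 + 42*y**4 + 32*y**2 + 8) = G'(y).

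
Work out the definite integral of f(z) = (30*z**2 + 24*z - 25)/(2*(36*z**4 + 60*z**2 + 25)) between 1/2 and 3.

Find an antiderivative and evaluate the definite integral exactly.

f has the shape u'v + uv' for u = 1/(3*z**2 + 5/2) and v = -5*z/4 - 1/2 — it is the derivative of the product u*v.
F(z) = -5*z/(12*z**2 + 10) - 1/(6*z**2 + 5) is an antiderivative of f.
Check: d/dz[-5*z/(12*z**2 + 10) - 1/(6*z**2 + 5)] = (30*z**2 + 24*z - 25)/(72*z**4 + 120*z**2 + 50), which equals f(z).
F(3) = -17/118; F(1/2) = -9/26.
Integral = F(3) - F(1/2) = 155/767.

Antiderivative: F(z) = -5*z/(12*z**2 + 10) - 1/(6*z**2 + 5); value = 155/767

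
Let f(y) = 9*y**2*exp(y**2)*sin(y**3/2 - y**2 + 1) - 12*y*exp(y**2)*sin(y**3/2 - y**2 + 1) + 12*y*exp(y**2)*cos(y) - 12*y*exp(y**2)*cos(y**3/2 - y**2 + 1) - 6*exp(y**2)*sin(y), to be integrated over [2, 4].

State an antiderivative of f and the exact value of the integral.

Antiderivative: F(y) = 6*exp(y**2)*cos(y) - 6*exp(y**2)*cos(y**3/2 - y**2 + 1); value = 6*exp(16)*cos(4) - 6*exp(4)*cos(2) + 6*exp(4)*cos(1) - 6*exp(16)*cos(17)

Recognize the product-rule pattern: f = u'v + uv' with u = 6*cos(y) - 6*cos(y**3/2 - y**2 + 1), v = exp(y**2), so integration by parts undoes it.
F(y) = 6*exp(y**2)*cos(y) - 6*exp(y**2)*cos(y**3/2 - y**2 + 1) is an antiderivative of f.
Check: d/dy[6*exp(y**2)*cos(y) - 6*exp(y**2)*cos(y**3/2 - y**2 + 1)] = 9*y**2*exp(y**2)*sin(y**3/2 - y**2 + 1) - 12*y*exp(y**2)*sin(y**3/2 - y**2 + 1) + 12*y*exp(y**2)*cos(y) - 12*y*exp(y**2)*cos(y**3/2 - y**2 + 1) - 6*exp(y**2)*sin(y) = f(y).
F(4) = 6*exp(16)*cos(4) - 6*exp(16)*cos(17); F(2) = -6*exp(4)*cos(1) + 6*exp(4)*cos(2).
Integral = F(4) - F(2) = 6*exp(16)*cos(4) - 6*exp(4)*cos(2) + 6*exp(4)*cos(1) - 6*exp(16)*cos(17).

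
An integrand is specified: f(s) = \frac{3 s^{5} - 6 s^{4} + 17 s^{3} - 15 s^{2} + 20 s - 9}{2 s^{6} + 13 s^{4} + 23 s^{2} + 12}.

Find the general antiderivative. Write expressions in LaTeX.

F(s) = \log{\left(s^{2} + 1 \right)} - \frac{\log{\left(s^{2} + \frac{3}{2} \right)}}{4} - \frac{3 \operatorname{atan}{\left(\frac{s}{2} \right)}}{2} + C

Recover f(s) by differentiating a candidate F(s); any mismatch rules it out.
Check: d/ds[\log{\left(s^{2} + 1 \right)} - \frac{\log{\left(s^{2} + \frac{3}{2} \right)}}{4} - \frac{3 \operatorname{atan}{\left(\frac{s}{2} \right)}}{2}] = \frac{3 s^{5} - 6 s^{4} + 17 s^{3} - 15 s^{2} + 20 s - 9}{2 s^{6} + 13 s^{4} + 23 s^{2} + 12} = f(s).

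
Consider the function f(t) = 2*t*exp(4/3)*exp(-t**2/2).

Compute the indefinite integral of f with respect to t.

F(t) = -2*exp(4/3 - t**2/2) + C

The substitution u = 4/3 - t**2/2 works: f is exactly (dF/du)*(du/dt) for that inner function.
Check: d/dt[-2*exp(4/3 - t**2/2)] = 2*t*exp(4/3)*exp(-t**2/2) = f(t).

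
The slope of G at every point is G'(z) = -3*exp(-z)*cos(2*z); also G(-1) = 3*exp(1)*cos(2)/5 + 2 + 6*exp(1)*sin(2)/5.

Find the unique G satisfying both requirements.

G(z) = (10*exp(z) - 6*sin(2*z) + 3*cos(2*z))*exp(-z)/5

Any candidate G(z) must reproduce the stated G'(z) exactly.
A general antiderivative is -6*exp(-z)*sin(2*z)/5 + 3*exp(-z)*cos(2*z)/5 + C.
The condition gives C = 3*exp(1)*cos(2)/5 + 2 + 6*exp(1)*sin(2)/5 - (3*exp(1)*cos(2)/5 + 6*exp(1)*sin(2)/5) = 2.
So G(z) = (10*exp(z) - 6*sin(2*z) + 3*cos(2*z))*exp(-z)/5.
Check: d/dz[(10*exp(z) - 6*sin(2*z) + 3*cos(2*z))*exp(-z)/5] = -3*exp(-z)*cos(2*z) = G'(z).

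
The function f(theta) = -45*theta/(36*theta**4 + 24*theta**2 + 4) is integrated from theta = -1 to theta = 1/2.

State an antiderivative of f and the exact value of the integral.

f matches the chain-rule pattern g'(h)*h' with inner function h(theta) = 4*theta**2 + 4/3; substituting u = h(theta) collapses the integral.
F(theta) = 15/(24*theta**2 + 8) is an antiderivative of f.
Check: d/dtheta[15/(24*theta**2 + 8)] = -45*theta/(36*theta**4 + 24*theta**2 + 4) = f(theta).
F(1/2) = 15/14; F(-1) = 15/32.
Integral = F(1/2) - F(-1) = 135/224.

Antiderivative: F(theta) = 15/(24*theta**2 + 8); value = 135/224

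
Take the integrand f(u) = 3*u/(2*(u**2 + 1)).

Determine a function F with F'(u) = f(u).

An antiderivative is F(u) = 3*log(u**2 + 1)/4.

The substitution w = u**2 + 1 works: f is exactly (dF/dw)*(dw/du) for that inner function.
Check: d/du[3*log(u**2 + 1)/4] = 3*u/(2*u**2 + 2), which equals f(u).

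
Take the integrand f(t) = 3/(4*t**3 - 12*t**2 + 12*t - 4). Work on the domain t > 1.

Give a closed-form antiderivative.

Check any antiderivative F(t) by computing F'(t) and comparing it with f(t).
Check: d/dt[-3/(8*(t - 1)**2)] = 3/(4*t**3 - 12*t**2 + 12*t - 4) = f(t).

An antiderivative is F(t) = -3/(8*(t - 1)**2).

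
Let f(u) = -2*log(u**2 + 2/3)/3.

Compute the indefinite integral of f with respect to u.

Recover f(u) by differentiating a candidate F(u); any mismatch rules it out.
Check: d/du[-2*u*log(u**2 + 2/3)/3 + 4*u/3 - 4*sqrt(6)*atan(sqrt(6)*u/2)/9] = -2*log(u**2 + 2/3)/3 = f(u).

F(u) = -2*u*log(u**2 + 2/3)/3 + 4*u/3 - 4*sqrt(6)*atan(sqrt(6)*u/2)/9 + C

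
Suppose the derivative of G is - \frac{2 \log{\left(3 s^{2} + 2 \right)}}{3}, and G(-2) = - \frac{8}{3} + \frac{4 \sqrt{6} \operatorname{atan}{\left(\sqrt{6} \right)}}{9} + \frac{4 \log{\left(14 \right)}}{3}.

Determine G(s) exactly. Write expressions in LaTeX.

Whatever form G(s) takes, its d/ds must return the stated G'(s).
A general antiderivative is - \frac{2 s \log{\left(3 s^{2} + 2 \right)}}{3} + \frac{4 s}{3} - \frac{4 \sqrt{6} \operatorname{atan}{\left(\frac{\sqrt{6} s}{2} \right)}}{9} + C.
The condition gives C = - \frac{8}{3} + \frac{4 \sqrt{6} \operatorname{atan}{\left(\sqrt{6} \right)}}{9} + \frac{4 \log{\left(14 \right)}}{3} - (- \frac{8}{3} + \frac{4 \sqrt{6} \operatorname{atan}{\left(\sqrt{6} \right)}}{9} + \frac{4 \log{\left(14 \right)}}{3}) = 0.
So G(s) = - \frac{2 \left(3 s \log{\left(3 s^{2} + 2 \right)} - 6 s + 2 \sqrt{6} \operatorname{atan}{\left(\frac{\sqrt{6} s}{2} \right)}\right)}{9}.
Check: d/ds[- \frac{2 \left(3 s \log{\left(3 s^{2} + 2 \right)} - 6 s + 2 \sqrt{6} \operatorname{atan}{\left(\frac{\sqrt{6} s}{2} \right)}\right)}{9}] = - \frac{2 \log{\left(3 s^{2} + 2 \right)}}{3} = G'(s).

G(s) = - \frac{2 \left(3 s \log{\left(3 s^{2} + 2 \right)} - 6 s + 2 \sqrt{6} \operatorname{atan}{\left(\frac{\sqrt{6} s}{2} \right)}\right)}{9}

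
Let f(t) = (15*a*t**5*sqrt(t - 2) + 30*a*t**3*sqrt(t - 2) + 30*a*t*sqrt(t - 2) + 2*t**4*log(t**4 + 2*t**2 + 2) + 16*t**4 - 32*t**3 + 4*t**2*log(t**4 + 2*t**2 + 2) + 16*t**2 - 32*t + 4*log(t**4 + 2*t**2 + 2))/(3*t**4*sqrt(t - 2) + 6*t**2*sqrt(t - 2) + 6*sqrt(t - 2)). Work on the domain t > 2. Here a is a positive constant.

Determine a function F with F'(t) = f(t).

An antiderivative is F(t) = (15*a*t**2 + 8*sqrt(t - 2)*log(t**4 + 2*t**2 + 2))/6.

Whatever form F(t) takes, F'(t) = f(t) is non-negotiable.
Check: d/dt[(15*a*t**2 + 8*sqrt(t - 2)*log(t**4 + 2*t**2 + 2))/6] = (15*a*t**5*sqrt(t - 2) + 30*a*t**3*sqrt(t - 2) + 30*a*t*sqrt(t - 2) + 2*t**4*log(t**4 + 2*t**2 + 2) + 16*t**4 - 32*t**3 + 4*t**2*log(t**4 + 2*t**2 + 2) + 16*t**2 - 32*t + 4*log(t**4 + 2*t**2 + 2))/(3*t**4*sqrt(t - 2) + 6*t**2*sqrt(t - 2) + 6*sqrt(t - 2)) = f(t).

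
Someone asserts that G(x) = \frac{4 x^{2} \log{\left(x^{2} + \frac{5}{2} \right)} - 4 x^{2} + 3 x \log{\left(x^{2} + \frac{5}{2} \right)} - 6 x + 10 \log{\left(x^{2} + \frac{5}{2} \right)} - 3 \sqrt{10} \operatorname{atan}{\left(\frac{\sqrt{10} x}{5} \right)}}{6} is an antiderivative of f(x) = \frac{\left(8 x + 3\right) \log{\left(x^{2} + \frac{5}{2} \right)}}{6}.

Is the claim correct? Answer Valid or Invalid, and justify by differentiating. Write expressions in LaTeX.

Invalid: d/dx[G] - f = - \frac{10}{2 x^{2} + 5}, which is not 0.

d/dx[G] = \frac{16 x^{3} \log{\left(x^{2} + \frac{5}{2} \right)} + 6 x^{2} \log{\left(x^{2} + \frac{5}{2} \right)} + 40 x \log{\left(x^{2} + \frac{5}{2} \right)} + 15 \log{\left(x^{2} + \frac{5}{2} \right)} - 60}{12 x^{2} + 30}
d/dx[G] - f(x) = - \frac{10}{2 x^{2} + 5} != 0.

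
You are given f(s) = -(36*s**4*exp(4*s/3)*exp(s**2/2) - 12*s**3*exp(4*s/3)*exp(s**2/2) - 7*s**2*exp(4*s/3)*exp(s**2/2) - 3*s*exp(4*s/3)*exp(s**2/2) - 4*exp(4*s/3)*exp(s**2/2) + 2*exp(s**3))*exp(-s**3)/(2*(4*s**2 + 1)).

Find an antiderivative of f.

For F(s) to be correct the identity F'(s) - f(s) = 0 must hold.
Check: d/ds[3*exp(-s**3 + s**2/2 + 4*s/3)/2 - atan(2*s)/2] = (-36*s**4*exp(4*s/3)*exp(s**2/2)*exp(-s**3) + 12*s**3*exp(4*s/3)*exp(s**2/2)*exp(-s**3) + 7*s**2*exp(4*s/3)*exp(s**2/2)*exp(-s**3) + 3*s*exp(4*s/3)*exp(s**2/2)*exp(-s**3) + 4*exp(4*s/3)*exp(s**2/2)*exp(-s**3) - 2)/(8*s**2 + 2), which equals f(s).

An antiderivative is F(s) = 3*exp(-s**3 + s**2/2 + 4*s/3)/2 - atan(2*s)/2.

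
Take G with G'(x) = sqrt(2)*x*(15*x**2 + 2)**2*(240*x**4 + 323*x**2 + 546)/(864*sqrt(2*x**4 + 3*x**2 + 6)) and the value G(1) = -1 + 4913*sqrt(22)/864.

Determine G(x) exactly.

G'(x) has the shape u'v + uv' for u = (5*x**2/2 + 1/3)**3/2 and v = sqrt(x**4 + 3*x**2/2 + 3) — it is the derivative of the product u*v.
A general antiderivative is (5*x**2/2 + 1/3)**3*sqrt(x**4 + 3*x**2/2 + 3)/2 + C.
The condition gives C = -1 + 4913*sqrt(22)/864 - (4913*sqrt(22)/864) = -1.
So G(x) = 125*x**6*sqrt(x**4 + 3*x**2/2 + 3)/16 + 25*x**4*sqrt(x**4 + 3*x**2/2 + 3)/8 + 5*x**2*sqrt(x**4 + 3*x**2/2 + 3)/12 + sqrt(x**4 + 3*x**2/2 + 3)/54 - 1.
Check: d/dx[125*x**6*sqrt(x**4 + 3*x**2/2 + 3)/16 + 25*x**4*sqrt(x**4 + 3*x**2/2 + 3)/8 + 5*x**2*sqrt(x**4 + 3*x**2/2 + 3)/12 + sqrt(x**4 + 3*x**2/2 + 3)/54 - 1] = sqrt(2)*(54000*x**9 + 87075*x**7 + 143190*x**5 + 34052*x**3 + 2184*x)/(864*sqrt(2*x**4 + 3*x**2 + 6)), which equals G'(x).

G(x) = 125*x**6*sqrt(x**4 + 3*x**2/2 + 3)/16 + 25*x**4*sqrt(x**4 + 3*x**2/2 + 3)/8 + 5*x**2*sqrt(x**4 + 3*x**2/2 + 3)/12 + sqrt(x**4 + 3*x**2/2 + 3)/54 - 1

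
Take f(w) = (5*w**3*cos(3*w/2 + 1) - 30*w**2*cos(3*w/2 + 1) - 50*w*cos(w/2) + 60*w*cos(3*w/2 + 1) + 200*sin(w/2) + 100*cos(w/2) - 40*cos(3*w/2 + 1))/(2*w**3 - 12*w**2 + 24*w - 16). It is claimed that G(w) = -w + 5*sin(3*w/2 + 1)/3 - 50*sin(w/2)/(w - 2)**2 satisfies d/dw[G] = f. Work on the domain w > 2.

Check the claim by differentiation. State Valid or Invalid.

Invalid: d/dw[G] - f = -1, which is not 0.

d/dw[G] = (5*w**3*cos(3*w/2 + 1) - 2*w**3 - 30*w**2*cos(3*w/2 + 1) + 12*w**2 - 50*w*cos(w/2) + 60*w*cos(3*w/2 + 1) - 24*w + 200*sin(w/2) + 100*cos(w/2) - 40*cos(3*w/2 + 1) + 16)/(2*w**3 - 12*w**2 + 24*w - 16)
d/dw[G] - f(w) = -1 != 0.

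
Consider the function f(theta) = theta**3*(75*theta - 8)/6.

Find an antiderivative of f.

An antiderivative is F(theta) = 5*theta**5/2 - theta**4/3.

A first test for any F(theta): its theta-derivative must equal f(theta) identically.
Check: d/dtheta[5*theta**5/2 - theta**4/3] = 25*theta**4/2 - 4*theta**3/3, which equals f(theta).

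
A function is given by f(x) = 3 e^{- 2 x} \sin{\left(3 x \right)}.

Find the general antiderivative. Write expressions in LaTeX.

F(x) = \frac{\left(- 6 \sin{\left(3 x \right)} - 9 \cos{\left(3 x \right)}\right) e^{- 2 x}}{13} + C

Check any antiderivative F(x) by computing F'(x) and comparing it with f(x).
Check: d/dx[\frac{\left(- 6 \sin{\left(3 x \right)} - 9 \cos{\left(3 x \right)}\right) e^{- 2 x}}{13}] = 3 e^{- 2 x} \sin{\left(3 x \right)} = f(x).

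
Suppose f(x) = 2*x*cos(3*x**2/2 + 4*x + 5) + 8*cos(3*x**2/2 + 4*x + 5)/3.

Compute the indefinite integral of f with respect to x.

The substitution u = 3*x**2/2 + 4*x + 5 works: f is exactly (dF/du)*(du/dx) for that inner function.
Check: d/dx[2*sin(3*x**2/2 + 4*x + 5)/3] = 2*x*cos(3*x**2/2 + 4*x + 5) + 8*cos(3*x**2/2 + 4*x + 5)/3 = f(x).

F(x) = 2*sin(3*x**2/2 + 4*x + 5)/3 + C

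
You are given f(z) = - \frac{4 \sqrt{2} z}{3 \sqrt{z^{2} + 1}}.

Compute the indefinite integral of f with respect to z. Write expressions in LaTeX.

f matches the chain-rule pattern g'(h)*h' with inner function h(z) = 2 z^{2} + 2; substituting u = h(z) collapses the integral.
Check: d/dz[- \frac{4 \sqrt{2} \sqrt{z^{2} + 1}}{3}] = - \frac{4 \sqrt{2} z}{3 \sqrt{z^{2} + 1}} = f(z).

F(z) = - \frac{4 \sqrt{2} \sqrt{z^{2} + 1}}{3} + C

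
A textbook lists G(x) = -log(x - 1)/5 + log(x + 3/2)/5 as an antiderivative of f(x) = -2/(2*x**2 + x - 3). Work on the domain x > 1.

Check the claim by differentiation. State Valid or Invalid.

d/dx[G] = -1/(2*x**2 + x - 3)
d/dx[G] - f(x) = 1/(2*x**2 + x - 3) != 0.

Invalid: d/dx[G] - f = 1/(2*x**2 + x - 3), which is not 0.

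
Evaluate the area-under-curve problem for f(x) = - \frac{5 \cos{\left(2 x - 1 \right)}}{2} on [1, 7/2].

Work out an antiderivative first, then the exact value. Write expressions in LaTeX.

Check any antiderivative F(x) by computing F'(x) and comparing it with f(x).
F(x) = - \frac{5 \sin{\left(2 x - 1 \right)}}{4} is an antiderivative of f.
Check: d/dx[- \frac{5 \sin{\left(2 x - 1 \right)}}{4}] = - \frac{5 \cos{\left(2 x - 1 \right)}}{2} = f(x).
F(7/2) = - \frac{5 \sin{\left(6 \right)}}{4}; F(1) = - \frac{5 \sin{\left(1 \right)}}{4}.
Integral = F(7/2) - F(1) = - \frac{5 \sin{\left(6 \right)}}{4} + \frac{5 \sin{\left(1 \right)}}{4}.

Antiderivative: F(x) = - \frac{5 \sin{\left(2 x - 1 \right)}}{4}; value = - \frac{5 \sin{\left(6 \right)}}{4} + \frac{5 \sin{\left(1 \right)}}{4}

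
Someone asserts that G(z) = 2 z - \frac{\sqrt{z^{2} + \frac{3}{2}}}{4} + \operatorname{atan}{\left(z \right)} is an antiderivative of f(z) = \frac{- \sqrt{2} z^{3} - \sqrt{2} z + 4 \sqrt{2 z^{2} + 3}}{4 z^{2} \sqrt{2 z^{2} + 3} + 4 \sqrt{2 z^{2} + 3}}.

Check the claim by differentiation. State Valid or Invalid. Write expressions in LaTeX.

d/dz[G] = \frac{- \sqrt{2} z^{3} + 8 z^{2} \sqrt{2 z^{2} + 3} - \sqrt{2} z + 12 \sqrt{2 z^{2} + 3}}{4 z^{2} \sqrt{2 z^{2} + 3} + 4 \sqrt{2 z^{2} + 3}}
d/dz[G] - f(z) = 2 != 0.

Invalid: d/dz[G] - f = 2, which is not 0.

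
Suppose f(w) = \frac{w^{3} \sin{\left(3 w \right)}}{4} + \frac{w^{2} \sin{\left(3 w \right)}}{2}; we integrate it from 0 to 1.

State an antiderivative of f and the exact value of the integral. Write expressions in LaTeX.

Integrate term by term and add the pieces.
F(w) = - \frac{w^{3} \cos{\left(3 w \right)}}{12} + \frac{w^{2} \sin{\left(3 w \right)}}{12} - \frac{w^{2} \cos{\left(3 w \right)}}{6} + \frac{w \sin{\left(3 w \right)}}{9} + \frac{w \cos{\left(3 w \right)}}{18} - \frac{\sin{\left(3 w \right)}}{54} + \frac{\cos{\left(3 w \right)}}{27} is an antiderivative of f.
Check: d/dw[- \frac{w^{3} \cos{\left(3 w \right)}}{12} + \frac{w^{2} \sin{\left(3 w \right)}}{12} - \frac{w^{2} \cos{\left(3 w \right)}}{6} + \frac{w \sin{\left(3 w \right)}}{9} + \frac{w \cos{\left(3 w \right)}}{18} - \frac{\sin{\left(3 w \right)}}{54} + \frac{\cos{\left(3 w \right)}}{27}] = \frac{w^{3} \sin{\left(3 w \right)}}{4} + \frac{w^{2} \sin{\left(3 w \right)}}{2} = f(w).
F(1) = \frac{19 \sin{\left(3 \right)}}{108} - \frac{17 \cos{\left(3 \right)}}{108}; F(0) = \frac{1}{27}.
Integral = F(1) - F(0) = - \frac{1}{27} + \frac{19 \sin{\left(3 \right)}}{108} - \frac{17 \cos{\left(3 \right)}}{108}.

Antiderivative: F(w) = - \frac{w^{3} \cos{\left(3 w \right)}}{12} + \frac{w^{2} \sin{\left(3 w \right)}}{12} - \frac{w^{2} \cos{\left(3 w \right)}}{6} + \frac{w \sin{\left(3 w \right)}}{9} + \frac{w \cos{\left(3 w \right)}}{18} - \frac{\sin{\left(3 w \right)}}{54} + \frac{\cos{\left(3 w \right)}}{27}; value = - \frac{1}{27} + \frac{19 \sin{\left(3 \right)}}{108} - \frac{17 \cos{\left(3 \right)}}{108}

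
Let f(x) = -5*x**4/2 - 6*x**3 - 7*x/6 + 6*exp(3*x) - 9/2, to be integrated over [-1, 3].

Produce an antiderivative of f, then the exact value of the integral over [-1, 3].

Antiderivative: F(x) = -x**5/2 - 3*x**4/2 - 7*x**2/12 - 9*x/2 + 2*exp(3*x); value = -794/3 - 2*exp(-3) + 2*exp(9)

The integrand splits into summands that can be handled one at a time.
F(x) = -x**5/2 - 3*x**4/2 - 7*x**2/12 - 9*x/2 + 2*exp(3*x) is an antiderivative of f.
Check: d/dx[-x**5/2 - 3*x**4/2 - 7*x**2/12 - 9*x/2 + 2*exp(3*x)] = -5*x**4/2 - 6*x**3 - 7*x/6 + 6*exp(3*x) - 9/2 = f(x).
F(3) = -1047/4 + 2*exp(9); F(-1) = 2*exp(-3) + 35/12.
Integral = F(3) - F(-1) = -794/3 - 2*exp(-3) + 2*exp(9).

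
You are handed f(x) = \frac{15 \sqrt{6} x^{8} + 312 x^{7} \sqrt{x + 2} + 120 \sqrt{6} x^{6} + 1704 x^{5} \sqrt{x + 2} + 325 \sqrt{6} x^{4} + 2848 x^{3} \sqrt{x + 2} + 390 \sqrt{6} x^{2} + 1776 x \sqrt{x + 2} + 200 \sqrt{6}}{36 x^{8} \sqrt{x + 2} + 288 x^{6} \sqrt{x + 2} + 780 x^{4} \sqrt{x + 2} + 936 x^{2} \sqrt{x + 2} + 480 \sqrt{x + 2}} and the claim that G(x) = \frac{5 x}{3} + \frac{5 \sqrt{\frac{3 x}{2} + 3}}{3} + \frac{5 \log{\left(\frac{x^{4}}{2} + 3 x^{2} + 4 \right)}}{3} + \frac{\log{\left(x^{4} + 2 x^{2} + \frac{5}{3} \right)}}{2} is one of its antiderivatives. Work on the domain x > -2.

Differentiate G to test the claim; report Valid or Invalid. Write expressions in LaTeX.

d/dx[G] = \frac{60 x^{8} \sqrt{x + 2} + 15 \sqrt{6} x^{8} + 312 x^{7} \sqrt{x + 2} + 480 x^{6} \sqrt{x + 2} + 120 \sqrt{6} x^{6} + 1704 x^{5} \sqrt{x + 2} + 1300 x^{4} \sqrt{x + 2} + 325 \sqrt{6} x^{4} + 2848 x^{3} \sqrt{x + 2} + 1560 x^{2} \sqrt{x + 2} + 390 \sqrt{6} x^{2} + 1776 x \sqrt{x + 2} + 800 \sqrt{x + 2} + 200 \sqrt{6}}{36 x^{8} \sqrt{x + 2} + 288 x^{6} \sqrt{x + 2} + 780 x^{4} \sqrt{x + 2} + 936 x^{2} \sqrt{x + 2} + 480 \sqrt{x + 2}}
d/dx[G] - f(x) = \frac{5}{3} != 0.

Invalid: d/dx[G] - f = \frac{5}{3}, which is not 0.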